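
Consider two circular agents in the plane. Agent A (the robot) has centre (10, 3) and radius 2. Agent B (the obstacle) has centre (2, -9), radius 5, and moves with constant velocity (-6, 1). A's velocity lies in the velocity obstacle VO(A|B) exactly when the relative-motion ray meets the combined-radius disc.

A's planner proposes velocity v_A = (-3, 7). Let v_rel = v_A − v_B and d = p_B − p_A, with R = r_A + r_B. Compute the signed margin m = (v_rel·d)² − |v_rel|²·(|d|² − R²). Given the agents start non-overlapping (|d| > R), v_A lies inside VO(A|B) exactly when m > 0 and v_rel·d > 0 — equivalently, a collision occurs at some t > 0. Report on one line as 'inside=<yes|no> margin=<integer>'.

d = (-8, -12),  |d|² = 208;  R = 2+5 = 7,  c = 208−7² = 159
v_rel = (3, 6),  |v_rel|² = 45;  v_rel·d = (3)·(-8) + (6)·(-12) = -96
45·t² + 192·t + 159 = 0  ⇒  m = (-96)² − 45·159 = 2061
m = 2061 > 0,  v_rel·d = -96 < 0  ⇒  outside

inside=no margin=2061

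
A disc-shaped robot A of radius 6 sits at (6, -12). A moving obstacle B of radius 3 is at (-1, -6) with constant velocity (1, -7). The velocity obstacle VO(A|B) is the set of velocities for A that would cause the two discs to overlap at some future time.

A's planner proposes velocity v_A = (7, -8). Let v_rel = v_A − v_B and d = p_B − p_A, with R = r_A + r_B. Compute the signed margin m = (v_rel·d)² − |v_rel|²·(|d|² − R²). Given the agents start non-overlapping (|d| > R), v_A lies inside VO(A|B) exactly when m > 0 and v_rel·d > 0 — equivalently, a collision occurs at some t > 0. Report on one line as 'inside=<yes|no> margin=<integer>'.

d = (-7, 6),  |d|² = 85;  R = 6+3 = 9,  c = 85−9² = 4
v_rel = (6, -1),  |v_rel|² = 37;  v_rel·d = (6)·(-7) + (-1)·(6) = -48
37·t² + 96·t + 4 = 0  ⇒  m = (-48)² − 37·4 = 2156
m = 2156 > 0,  v_rel·d = -48 < 0  ⇒  outside

inside=no margin=2156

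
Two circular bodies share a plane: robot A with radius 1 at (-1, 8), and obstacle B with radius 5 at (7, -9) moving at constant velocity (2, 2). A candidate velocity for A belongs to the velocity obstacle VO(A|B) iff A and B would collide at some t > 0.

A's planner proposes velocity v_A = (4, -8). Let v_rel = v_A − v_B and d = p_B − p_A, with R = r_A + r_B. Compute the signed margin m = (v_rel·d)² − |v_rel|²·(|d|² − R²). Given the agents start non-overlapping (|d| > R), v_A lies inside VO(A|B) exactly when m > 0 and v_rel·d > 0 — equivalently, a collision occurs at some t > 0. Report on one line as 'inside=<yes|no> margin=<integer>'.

d = (8, -17),  |d|² = 353;  R = 1+5 = 6,  c = 353−6² = 317
v_rel = (2, -10),  |v_rel|² = 104;  v_rel·d = (2)·(8) + (-10)·(-17) = 186
104·t² − 372·t + 317 = 0  ⇒  m = 186² − 104·317 = 1628
m = 1628 > 0,  v_rel·d = 186 > 0  ⇒  inside

inside=yes margin=1628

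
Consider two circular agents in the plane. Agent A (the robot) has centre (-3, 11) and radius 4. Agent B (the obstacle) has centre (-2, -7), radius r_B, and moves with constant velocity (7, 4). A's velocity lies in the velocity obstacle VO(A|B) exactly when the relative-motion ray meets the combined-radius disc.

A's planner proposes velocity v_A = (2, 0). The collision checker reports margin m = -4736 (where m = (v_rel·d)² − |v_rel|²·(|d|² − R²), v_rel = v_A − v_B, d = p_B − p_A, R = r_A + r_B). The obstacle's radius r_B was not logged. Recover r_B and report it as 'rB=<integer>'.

m = -4736
d = (1, -18);  v_rel = (-5, -4),  |v_rel|² = 41
v_rel×d = (-5)·(-18) − (-4)·(1) = 94
since m = R²·41 − 94²:  R² = (8836 + -4736) / 41 = 100
R = √100 = 10  ⇒  r_B = 10 − 4 = 6

rB=6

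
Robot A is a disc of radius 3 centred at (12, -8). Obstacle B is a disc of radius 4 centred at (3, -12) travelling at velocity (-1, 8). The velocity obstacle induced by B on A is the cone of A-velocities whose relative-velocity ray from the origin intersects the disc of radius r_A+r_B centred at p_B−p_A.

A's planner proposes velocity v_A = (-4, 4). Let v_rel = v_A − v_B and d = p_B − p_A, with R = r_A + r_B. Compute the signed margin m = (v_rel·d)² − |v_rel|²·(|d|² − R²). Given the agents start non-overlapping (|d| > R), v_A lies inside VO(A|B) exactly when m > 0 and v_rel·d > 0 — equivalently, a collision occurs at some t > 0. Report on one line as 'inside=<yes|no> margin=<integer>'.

d = (-9, -4),  |d|² = 97;  R = 3+4 = 7,  c = 97−7² = 48
v_rel = (-3, -4),  |v_rel|² = 25;  v_rel·d = (-3)·(-9) + (-4)·(-4) = 43
25·t² − 86·t + 48 = 0  ⇒  m = 43² − 25·48 = 649
m = 649 > 0,  v_rel·d = 43 > 0  ⇒  inside

inside=yes margin=649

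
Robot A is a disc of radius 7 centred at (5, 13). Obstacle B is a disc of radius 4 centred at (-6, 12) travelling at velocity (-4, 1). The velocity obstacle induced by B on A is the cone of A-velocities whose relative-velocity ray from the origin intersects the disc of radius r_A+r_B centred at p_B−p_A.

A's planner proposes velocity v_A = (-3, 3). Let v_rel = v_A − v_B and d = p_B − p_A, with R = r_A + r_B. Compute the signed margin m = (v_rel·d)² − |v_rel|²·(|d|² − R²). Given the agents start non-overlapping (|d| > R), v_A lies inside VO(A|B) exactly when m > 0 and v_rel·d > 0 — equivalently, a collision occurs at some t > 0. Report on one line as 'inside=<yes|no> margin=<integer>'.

d = (-11, -1),  |d|² = 122;  R = 7+4 = 11,  c = 122−11² = 1
v_rel = (1, 2),  |v_rel|² = 5;  v_rel·d = (1)·(-11) + (2)·(-1) = -13
5·t² + 26·t + 1 = 0  ⇒  m = (-13)² − 5·1 = 164
m = 164 > 0,  v_rel·d = -13 < 0  ⇒  outside

inside=no margin=164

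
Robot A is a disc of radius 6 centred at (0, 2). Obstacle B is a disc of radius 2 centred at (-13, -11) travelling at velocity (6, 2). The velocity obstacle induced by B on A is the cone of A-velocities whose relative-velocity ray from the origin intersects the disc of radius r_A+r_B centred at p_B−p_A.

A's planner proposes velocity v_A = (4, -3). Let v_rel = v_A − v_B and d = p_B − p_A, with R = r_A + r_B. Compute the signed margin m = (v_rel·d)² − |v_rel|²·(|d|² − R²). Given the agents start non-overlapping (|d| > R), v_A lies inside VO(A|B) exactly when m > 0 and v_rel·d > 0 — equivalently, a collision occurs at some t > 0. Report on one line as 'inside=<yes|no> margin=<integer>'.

d = (-13, -13),  |d|² = 338;  R = 6+2 = 8,  c = 338−8² = 274
v_rel = (-2, -5),  |v_rel|² = 29;  v_rel·d = (-2)·(-13) + (-5)·(-13) = 91
29·t² − 182·t + 274 = 0  ⇒  m = 91² − 29·274 = 335
m = 335 > 0,  v_rel·d = 91 > 0  ⇒  inside

inside=yes margin=335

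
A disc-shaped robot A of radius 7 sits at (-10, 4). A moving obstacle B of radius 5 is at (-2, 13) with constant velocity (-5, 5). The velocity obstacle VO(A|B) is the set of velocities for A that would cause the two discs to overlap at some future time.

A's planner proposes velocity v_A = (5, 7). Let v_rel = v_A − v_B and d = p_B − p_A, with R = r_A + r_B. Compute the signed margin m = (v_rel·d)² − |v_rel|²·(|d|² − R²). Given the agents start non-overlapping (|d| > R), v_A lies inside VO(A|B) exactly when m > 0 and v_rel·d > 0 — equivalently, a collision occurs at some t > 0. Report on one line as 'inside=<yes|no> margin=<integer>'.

d = (8, 9),  |d|² = 145;  R = 7+5 = 12,  c = 145−12² = 1
v_rel = (10, 2),  |v_rel|² = 104;  v_rel·d = (10)·(8) + (2)·(9) = 98
104·t² − 196·t + 1 = 0  ⇒  m = 98² − 104·1 = 9500
m = 9500 > 0,  v_rel·d = 98 > 0  ⇒  inside

inside=yes margin=9500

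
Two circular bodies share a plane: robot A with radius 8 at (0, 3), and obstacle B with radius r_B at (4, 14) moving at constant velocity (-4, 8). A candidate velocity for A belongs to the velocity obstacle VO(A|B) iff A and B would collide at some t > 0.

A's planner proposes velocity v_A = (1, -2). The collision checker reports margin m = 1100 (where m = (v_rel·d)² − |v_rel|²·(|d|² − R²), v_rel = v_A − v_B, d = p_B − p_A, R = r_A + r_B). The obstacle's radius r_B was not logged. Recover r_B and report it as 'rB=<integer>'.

m = 1100
d = (4, 11);  v_rel = (5, -10),  |v_rel|² = 125
v_rel×d = (5)·(11) − (-10)·(4) = 95
since m = R²·125 − 95²:  R² = (9025 + 1100) / 125 = 81
R = √81 = 9  ⇒  r_B = 9 − 8 = 1

rB=1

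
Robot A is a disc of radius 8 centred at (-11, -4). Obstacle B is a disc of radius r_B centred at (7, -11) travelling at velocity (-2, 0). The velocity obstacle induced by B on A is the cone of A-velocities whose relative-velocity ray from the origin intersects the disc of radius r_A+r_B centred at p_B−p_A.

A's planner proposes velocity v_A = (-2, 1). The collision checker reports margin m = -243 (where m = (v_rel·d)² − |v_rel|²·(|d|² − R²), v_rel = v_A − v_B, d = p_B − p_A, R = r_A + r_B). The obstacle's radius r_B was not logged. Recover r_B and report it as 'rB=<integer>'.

m = -243
d = (18, -7);  v_rel = (0, 1),  |v_rel|² = 1
v_rel×d = (0)·(-7) − (1)·(18) = -18
since m = R²·1 − (-18)²:  R² = (324 + -243) / 1 = 81
R = √81 = 9  ⇒  r_B = 9 − 8 = 1

rB=1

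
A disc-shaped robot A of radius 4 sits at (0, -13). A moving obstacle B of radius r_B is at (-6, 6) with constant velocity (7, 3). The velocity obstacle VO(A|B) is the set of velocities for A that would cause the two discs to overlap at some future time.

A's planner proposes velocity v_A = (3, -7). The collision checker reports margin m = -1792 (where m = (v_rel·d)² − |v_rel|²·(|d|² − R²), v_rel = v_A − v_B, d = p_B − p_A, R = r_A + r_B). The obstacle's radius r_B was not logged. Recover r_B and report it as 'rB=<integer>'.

m = -1792
d = (-6, 19);  v_rel = (-4, -10),  |v_rel|² = 116
v_rel×d = (-4)·(19) − (-10)·(-6) = -136
since m = R²·116 − (-136)²:  R² = (18496 + -1792) / 116 = 144
R = √144 = 12  ⇒  r_B = 12 − 4 = 8

rB=8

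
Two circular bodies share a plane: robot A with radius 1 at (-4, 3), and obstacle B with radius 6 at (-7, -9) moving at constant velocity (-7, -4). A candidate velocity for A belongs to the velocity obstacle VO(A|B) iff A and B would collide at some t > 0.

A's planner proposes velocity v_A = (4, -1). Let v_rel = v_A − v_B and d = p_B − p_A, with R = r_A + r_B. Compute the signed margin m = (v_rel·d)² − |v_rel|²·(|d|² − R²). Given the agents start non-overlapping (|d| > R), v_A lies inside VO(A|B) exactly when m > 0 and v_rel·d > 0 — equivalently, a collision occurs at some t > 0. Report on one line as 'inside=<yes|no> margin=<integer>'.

d = (-3, -12),  |d|² = 153;  R = 1+6 = 7,  c = 153−7² = 104
v_rel = (11, 3),  |v_rel|² = 130;  v_rel·d = (11)·(-3) + (3)·(-12) = -69
130·t² + 138·t + 104 = 0  ⇒  m = (-69)² − 130·104 = -8759
m = -8759 < 0,  v_rel·d = -69 < 0  ⇒  outside

inside=no margin=-8759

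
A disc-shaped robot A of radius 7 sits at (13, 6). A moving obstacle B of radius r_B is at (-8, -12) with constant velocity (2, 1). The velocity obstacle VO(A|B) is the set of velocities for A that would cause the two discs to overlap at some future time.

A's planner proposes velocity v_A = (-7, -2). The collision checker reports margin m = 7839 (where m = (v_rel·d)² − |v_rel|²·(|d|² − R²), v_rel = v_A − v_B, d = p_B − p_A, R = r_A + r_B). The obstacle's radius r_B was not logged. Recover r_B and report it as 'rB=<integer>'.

m = 7839
d = (-21, -18);  v_rel = (-9, -3),  |v_rel|² = 90
v_rel×d = (-9)·(-18) − (-3)·(-21) = 99
since m = R²·90 − 99²:  R² = (9801 + 7839) / 90 = 196
R = √196 = 14  ⇒  r_B = 14 − 7 = 7

rB=7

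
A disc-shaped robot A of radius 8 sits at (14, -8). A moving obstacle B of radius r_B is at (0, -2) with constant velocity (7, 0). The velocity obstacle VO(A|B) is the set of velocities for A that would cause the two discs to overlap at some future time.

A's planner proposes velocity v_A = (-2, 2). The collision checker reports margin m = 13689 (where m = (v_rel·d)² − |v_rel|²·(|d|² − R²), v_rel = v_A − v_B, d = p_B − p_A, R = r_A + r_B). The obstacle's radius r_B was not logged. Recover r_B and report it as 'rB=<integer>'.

m = 13689
d = (-14, 6);  v_rel = (-9, 2),  |v_rel|² = 85
v_rel×d = (-9)·(6) − (2)·(-14) = -26
since m = R²·85 − (-26)²:  R² = (676 + 13689) / 85 = 169
R = √169 = 13  ⇒  r_B = 13 − 8 = 5

rB=5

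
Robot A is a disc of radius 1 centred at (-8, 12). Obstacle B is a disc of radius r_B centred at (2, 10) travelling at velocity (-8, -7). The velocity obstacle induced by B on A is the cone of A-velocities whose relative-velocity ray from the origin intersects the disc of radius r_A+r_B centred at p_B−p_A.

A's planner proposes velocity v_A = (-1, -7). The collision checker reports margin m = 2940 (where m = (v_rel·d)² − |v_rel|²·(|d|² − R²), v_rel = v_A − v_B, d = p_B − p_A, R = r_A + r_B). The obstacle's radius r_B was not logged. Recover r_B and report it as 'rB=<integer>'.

m = 2940
d = (10, -2);  v_rel = (7, 0),  |v_rel|² = 49
v_rel×d = (7)·(-2) − (0)·(10) = -14
since m = R²·49 − (-14)²:  R² = (196 + 2940) / 49 = 64
R = √64 = 8  ⇒  r_B = 8 − 1 = 7

rB=7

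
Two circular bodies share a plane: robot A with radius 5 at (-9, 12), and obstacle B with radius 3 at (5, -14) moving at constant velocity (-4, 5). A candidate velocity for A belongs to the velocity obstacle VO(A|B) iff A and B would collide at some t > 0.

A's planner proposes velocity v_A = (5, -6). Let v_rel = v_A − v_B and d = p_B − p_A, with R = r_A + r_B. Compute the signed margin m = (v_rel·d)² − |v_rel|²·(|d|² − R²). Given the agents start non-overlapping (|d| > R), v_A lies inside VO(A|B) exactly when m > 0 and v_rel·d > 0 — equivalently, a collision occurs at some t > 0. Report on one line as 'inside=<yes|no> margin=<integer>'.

d = (14, -26),  |d|² = 872;  R = 5+3 = 8,  c = 872−8² = 808
v_rel = (9, -11),  |v_rel|² = 202;  v_rel·d = (9)·(14) + (-11)·(-26) = 412
202·t² − 824·t + 808 = 0  ⇒  m = 412² − 202·808 = 6528
m = 6528 > 0,  v_rel·d = 412 > 0  ⇒  inside

inside=yes margin=6528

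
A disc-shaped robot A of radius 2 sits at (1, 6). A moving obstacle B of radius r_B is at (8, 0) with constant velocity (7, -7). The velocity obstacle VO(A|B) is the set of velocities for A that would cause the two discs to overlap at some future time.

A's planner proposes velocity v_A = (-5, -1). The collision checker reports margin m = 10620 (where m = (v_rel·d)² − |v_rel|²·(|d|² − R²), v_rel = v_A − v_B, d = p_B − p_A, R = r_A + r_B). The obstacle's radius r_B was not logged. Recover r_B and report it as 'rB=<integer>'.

m = 10620
d = (7, -6);  v_rel = (-12, 6),  |v_rel|² = 180
v_rel×d = (-12)·(-6) − (6)·(7) = 30
since m = R²·180 − 30²:  R² = (900 + 10620) / 180 = 64
R = √64 = 8  ⇒  r_B = 8 − 2 = 6

rB=6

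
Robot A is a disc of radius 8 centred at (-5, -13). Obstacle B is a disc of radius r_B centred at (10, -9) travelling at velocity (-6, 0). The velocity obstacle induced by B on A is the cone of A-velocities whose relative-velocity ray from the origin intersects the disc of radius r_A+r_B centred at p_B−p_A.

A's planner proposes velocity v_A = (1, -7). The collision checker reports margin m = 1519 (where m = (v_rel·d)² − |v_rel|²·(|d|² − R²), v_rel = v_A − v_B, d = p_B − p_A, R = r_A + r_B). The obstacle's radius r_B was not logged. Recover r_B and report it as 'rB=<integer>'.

m = 1519
d = (15, 4);  v_rel = (7, -7),  |v_rel|² = 98
v_rel×d = (7)·(4) − (-7)·(15) = 133
since m = R²·98 − 133²:  R² = (17689 + 1519) / 98 = 196
R = √196 = 14  ⇒  r_B = 14 − 8 = 6

rB=6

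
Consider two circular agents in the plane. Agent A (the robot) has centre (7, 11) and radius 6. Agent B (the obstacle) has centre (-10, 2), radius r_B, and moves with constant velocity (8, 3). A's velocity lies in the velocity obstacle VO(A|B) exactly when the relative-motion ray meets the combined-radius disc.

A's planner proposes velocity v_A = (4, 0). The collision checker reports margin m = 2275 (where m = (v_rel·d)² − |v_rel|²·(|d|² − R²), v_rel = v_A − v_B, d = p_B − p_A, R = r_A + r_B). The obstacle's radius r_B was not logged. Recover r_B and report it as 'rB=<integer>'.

m = 2275
d = (-17, -9);  v_rel = (-4, -3),  |v_rel|² = 25
v_rel×d = (-4)·(-9) − (-3)·(-17) = -15
since m = R²·25 − (-15)²:  R² = (225 + 2275) / 25 = 100
R = √100 = 10  ⇒  r_B = 10 − 6 = 4

rB=4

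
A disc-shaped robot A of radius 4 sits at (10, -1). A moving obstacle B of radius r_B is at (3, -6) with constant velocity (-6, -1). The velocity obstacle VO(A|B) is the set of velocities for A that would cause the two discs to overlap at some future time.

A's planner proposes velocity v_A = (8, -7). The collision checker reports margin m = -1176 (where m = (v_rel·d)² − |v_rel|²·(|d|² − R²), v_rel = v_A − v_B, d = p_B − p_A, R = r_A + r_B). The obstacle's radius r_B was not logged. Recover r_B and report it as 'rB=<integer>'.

m = -1176
d = (-7, -5);  v_rel = (14, -6),  |v_rel|² = 232
v_rel×d = (14)·(-5) − (-6)·(-7) = -112
since m = R²·232 − (-112)²:  R² = (12544 + -1176) / 232 = 49
R = √49 = 7  ⇒  r_B = 7 − 4 = 3

rB=3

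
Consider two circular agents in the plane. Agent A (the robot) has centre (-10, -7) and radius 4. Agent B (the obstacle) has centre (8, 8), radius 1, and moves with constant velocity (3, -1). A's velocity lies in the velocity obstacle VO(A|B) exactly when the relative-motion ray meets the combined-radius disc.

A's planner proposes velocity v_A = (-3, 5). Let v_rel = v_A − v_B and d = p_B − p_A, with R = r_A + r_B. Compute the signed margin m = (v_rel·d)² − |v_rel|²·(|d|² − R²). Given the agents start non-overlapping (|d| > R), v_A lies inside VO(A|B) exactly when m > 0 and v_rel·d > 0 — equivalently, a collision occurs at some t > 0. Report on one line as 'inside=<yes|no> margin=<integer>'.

d = (18, 15),  |d|² = 549;  R = 4+1 = 5,  c = 549−5² = 524
v_rel = (-6, 6),  |v_rel|² = 72;  v_rel·d = (-6)·(18) + (6)·(15) = -18
72·t² + 36·t + 524 = 0  ⇒  m = (-18)² − 72·524 = -37404
m = -37404 < 0,  v_rel·d = -18 < 0  ⇒  outside

inside=no margin=-37404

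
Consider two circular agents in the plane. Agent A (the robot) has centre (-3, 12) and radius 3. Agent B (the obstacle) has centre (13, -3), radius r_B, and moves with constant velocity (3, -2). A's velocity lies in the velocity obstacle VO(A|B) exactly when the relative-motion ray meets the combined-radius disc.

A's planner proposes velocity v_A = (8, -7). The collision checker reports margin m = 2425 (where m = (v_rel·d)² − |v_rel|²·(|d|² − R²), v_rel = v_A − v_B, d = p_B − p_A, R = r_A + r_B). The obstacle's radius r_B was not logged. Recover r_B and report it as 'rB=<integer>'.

m = 2425
d = (16, -15);  v_rel = (5, -5),  |v_rel|² = 50
v_rel×d = (5)·(-15) − (-5)·(16) = 5
since m = R²·50 − 5²:  R² = (25 + 2425) / 50 = 49
R = √49 = 7  ⇒  r_B = 7 − 3 = 4

rB=4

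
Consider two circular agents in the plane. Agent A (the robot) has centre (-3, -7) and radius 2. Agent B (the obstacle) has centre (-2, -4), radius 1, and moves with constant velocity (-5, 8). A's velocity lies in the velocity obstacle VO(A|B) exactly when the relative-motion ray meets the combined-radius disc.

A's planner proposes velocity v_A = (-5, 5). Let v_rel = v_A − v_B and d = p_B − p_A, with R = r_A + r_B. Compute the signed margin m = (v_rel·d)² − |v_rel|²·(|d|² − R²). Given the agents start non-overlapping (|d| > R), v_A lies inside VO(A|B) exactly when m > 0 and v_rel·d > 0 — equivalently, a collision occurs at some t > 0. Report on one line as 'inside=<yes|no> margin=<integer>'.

d = (1, 3),  |d|² = 10;  R = 2+1 = 3,  c = 10−3² = 1
v_rel = (0, -3),  |v_rel|² = 9;  v_rel·d = (0)·(1) + (-3)·(3) = -9
9·t² + 18·t + 1 = 0  ⇒  m = (-9)² − 9·1 = 72
m = 72 > 0,  v_rel·d = -9 < 0  ⇒  outside

inside=no margin=72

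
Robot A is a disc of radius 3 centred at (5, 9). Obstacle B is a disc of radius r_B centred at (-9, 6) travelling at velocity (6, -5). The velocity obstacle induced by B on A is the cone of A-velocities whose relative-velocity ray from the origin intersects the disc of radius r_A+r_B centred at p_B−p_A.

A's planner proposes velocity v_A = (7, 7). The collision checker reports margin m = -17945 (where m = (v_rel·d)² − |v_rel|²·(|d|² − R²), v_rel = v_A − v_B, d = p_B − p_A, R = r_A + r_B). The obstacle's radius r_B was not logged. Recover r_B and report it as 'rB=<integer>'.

m = -17945
d = (-14, -3);  v_rel = (1, 12),  |v_rel|² = 145
v_rel×d = (1)·(-3) − (12)·(-14) = 165
since m = R²·145 − 165²:  R² = (27225 + -17945) / 145 = 64
R = √64 = 8  ⇒  r_B = 8 − 3 = 5

rB=5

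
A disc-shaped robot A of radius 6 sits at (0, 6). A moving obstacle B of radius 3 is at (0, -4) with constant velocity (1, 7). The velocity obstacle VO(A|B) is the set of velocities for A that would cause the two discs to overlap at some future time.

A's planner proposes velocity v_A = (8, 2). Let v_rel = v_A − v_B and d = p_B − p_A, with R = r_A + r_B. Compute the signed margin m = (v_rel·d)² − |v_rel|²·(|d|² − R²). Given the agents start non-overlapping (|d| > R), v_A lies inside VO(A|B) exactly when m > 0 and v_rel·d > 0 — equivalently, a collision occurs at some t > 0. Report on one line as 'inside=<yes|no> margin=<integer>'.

d = (0, -10),  |d|² = 100;  R = 6+3 = 9,  c = 100−9² = 19
v_rel = (7, -5),  |v_rel|² = 74;  v_rel·d = (7)·(0) + (-5)·(-10) = 50
74·t² − 100·t + 19 = 0  ⇒  m = 50² − 74·19 = 1094
m = 1094 > 0,  v_rel·d = 50 > 0  ⇒  inside

inside=yes margin=1094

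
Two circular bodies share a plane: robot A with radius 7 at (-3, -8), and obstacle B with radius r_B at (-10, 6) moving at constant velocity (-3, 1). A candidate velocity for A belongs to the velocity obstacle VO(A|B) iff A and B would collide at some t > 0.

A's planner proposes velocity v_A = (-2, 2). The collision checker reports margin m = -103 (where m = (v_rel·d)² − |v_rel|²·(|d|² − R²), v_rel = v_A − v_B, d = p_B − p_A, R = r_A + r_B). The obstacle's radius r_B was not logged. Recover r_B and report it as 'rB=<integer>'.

m = -103
d = (-7, 14);  v_rel = (1, 1),  |v_rel|² = 2
v_rel×d = (1)·(14) − (1)·(-7) = 21
since m = R²·2 − 21²:  R² = (441 + -103) / 2 = 169
R = √169 = 13  ⇒  r_B = 13 − 7 = 6

rB=6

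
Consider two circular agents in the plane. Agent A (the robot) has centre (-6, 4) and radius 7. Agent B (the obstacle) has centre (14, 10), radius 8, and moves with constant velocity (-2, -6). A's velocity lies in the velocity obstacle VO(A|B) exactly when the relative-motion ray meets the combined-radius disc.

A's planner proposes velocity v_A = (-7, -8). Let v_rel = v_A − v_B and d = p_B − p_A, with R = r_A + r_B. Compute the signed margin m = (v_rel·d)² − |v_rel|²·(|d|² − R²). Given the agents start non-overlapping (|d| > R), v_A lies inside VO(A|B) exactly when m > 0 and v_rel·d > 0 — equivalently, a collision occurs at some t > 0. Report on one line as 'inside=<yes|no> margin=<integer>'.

d = (20, 6),  |d|² = 436;  R = 7+8 = 15,  c = 436−15² = 211
v_rel = (-5, -2),  |v_rel|² = 29;  v_rel·d = (-5)·(20) + (-2)·(6) = -112
29·t² + 224·t + 211 = 0  ⇒  m = (-112)² − 29·211 = 6425
m = 6425 > 0,  v_rel·d = -112 < 0  ⇒  outside

inside=no margin=6425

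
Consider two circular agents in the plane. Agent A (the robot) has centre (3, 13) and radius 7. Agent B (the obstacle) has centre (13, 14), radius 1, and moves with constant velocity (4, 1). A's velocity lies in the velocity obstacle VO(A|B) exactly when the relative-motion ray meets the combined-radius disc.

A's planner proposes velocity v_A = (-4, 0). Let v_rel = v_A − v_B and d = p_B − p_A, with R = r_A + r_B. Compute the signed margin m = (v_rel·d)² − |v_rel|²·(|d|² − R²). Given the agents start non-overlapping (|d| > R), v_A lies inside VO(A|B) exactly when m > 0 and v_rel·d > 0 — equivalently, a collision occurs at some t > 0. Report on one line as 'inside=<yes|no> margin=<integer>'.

d = (10, 1),  |d|² = 101;  R = 7+1 = 8,  c = 101−8² = 37
v_rel = (-8, -1),  |v_rel|² = 65;  v_rel·d = (-8)·(10) + (-1)·(1) = -81
65·t² + 162·t + 37 = 0  ⇒  m = (-81)² − 65·37 = 4156
m = 4156 > 0,  v_rel·d = -81 < 0  ⇒  outside

inside=no margin=4156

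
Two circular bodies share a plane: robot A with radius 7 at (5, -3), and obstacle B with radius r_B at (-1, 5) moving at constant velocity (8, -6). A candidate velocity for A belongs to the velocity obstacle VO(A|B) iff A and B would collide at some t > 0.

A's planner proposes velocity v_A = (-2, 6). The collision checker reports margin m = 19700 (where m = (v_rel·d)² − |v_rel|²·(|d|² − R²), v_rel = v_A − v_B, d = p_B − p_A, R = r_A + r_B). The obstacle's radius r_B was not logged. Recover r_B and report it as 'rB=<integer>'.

m = 19700
d = (-6, 8);  v_rel = (-10, 12),  |v_rel|² = 244
v_rel×d = (-10)·(8) − (12)·(-6) = -8
since m = R²·244 − (-8)²:  R² = (64 + 19700) / 244 = 81
R = √81 = 9  ⇒  r_B = 9 − 7 = 2

rB=2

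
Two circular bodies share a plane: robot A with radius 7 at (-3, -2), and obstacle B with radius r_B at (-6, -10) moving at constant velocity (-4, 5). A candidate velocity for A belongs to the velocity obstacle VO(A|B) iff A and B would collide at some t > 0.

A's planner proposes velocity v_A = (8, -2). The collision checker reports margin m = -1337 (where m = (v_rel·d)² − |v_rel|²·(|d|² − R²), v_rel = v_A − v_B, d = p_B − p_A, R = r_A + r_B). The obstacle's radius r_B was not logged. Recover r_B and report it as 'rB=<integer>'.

m = -1337
d = (-3, -8);  v_rel = (12, -7),  |v_rel|² = 193
v_rel×d = (12)·(-8) − (-7)·(-3) = -117
since m = R²·193 − (-117)²:  R² = (13689 + -1337) / 193 = 64
R = √64 = 8  ⇒  r_B = 8 − 7 = 1

rB=1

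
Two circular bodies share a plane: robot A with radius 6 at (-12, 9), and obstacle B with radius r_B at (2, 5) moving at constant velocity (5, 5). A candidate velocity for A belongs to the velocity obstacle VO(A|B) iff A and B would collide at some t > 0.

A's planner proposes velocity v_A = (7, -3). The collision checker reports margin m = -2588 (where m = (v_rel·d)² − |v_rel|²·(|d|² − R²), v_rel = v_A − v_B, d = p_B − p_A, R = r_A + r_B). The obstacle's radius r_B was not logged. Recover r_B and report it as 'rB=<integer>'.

m = -2588
d = (14, -4);  v_rel = (2, -8),  |v_rel|² = 68
v_rel×d = (2)·(-4) − (-8)·(14) = 104
since m = R²·68 − 104²:  R² = (10816 + -2588) / 68 = 121
R = √121 = 11  ⇒  r_B = 11 − 6 = 5

rB=5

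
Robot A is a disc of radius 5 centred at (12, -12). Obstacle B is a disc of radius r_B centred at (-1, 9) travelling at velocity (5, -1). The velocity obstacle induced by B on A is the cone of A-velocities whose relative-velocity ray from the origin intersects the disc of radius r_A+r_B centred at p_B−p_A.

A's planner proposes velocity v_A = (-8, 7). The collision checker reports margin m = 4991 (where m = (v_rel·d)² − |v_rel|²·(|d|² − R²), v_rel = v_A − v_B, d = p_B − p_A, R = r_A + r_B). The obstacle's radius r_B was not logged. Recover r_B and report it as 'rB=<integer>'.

m = 4991
d = (-13, 21);  v_rel = (-13, 8),  |v_rel|² = 233
v_rel×d = (-13)·(21) − (8)·(-13) = -169
since m = R²·233 − (-169)²:  R² = (28561 + 4991) / 233 = 144
R = √144 = 12  ⇒  r_B = 12 − 5 = 7

rB=7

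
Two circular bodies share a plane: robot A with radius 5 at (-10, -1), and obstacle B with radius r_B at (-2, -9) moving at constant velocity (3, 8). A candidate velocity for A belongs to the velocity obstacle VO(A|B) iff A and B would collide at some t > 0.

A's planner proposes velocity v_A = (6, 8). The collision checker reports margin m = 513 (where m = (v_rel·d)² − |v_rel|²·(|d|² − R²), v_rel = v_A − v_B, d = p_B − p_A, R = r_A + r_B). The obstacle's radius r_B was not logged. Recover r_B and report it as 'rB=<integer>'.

m = 513
d = (8, -8);  v_rel = (3, 0),  |v_rel|² = 9
v_rel×d = (3)·(-8) − (0)·(8) = -24
since m = R²·9 − (-24)²:  R² = (576 + 513) / 9 = 121
R = √121 = 11  ⇒  r_B = 11 − 5 = 6

rB=6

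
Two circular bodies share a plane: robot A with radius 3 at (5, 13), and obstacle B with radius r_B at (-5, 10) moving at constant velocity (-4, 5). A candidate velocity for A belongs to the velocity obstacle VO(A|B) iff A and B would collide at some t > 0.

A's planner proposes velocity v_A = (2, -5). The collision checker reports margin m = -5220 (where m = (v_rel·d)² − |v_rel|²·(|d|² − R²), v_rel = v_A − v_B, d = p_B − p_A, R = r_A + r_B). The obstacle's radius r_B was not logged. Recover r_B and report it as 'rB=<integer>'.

m = -5220
d = (-10, -3);  v_rel = (6, -10),  |v_rel|² = 136
v_rel×d = (6)·(-3) − (-10)·(-10) = -118
since m = R²·136 − (-118)²:  R² = (13924 + -5220) / 136 = 64
R = √64 = 8  ⇒  r_B = 8 − 3 = 5

rB=5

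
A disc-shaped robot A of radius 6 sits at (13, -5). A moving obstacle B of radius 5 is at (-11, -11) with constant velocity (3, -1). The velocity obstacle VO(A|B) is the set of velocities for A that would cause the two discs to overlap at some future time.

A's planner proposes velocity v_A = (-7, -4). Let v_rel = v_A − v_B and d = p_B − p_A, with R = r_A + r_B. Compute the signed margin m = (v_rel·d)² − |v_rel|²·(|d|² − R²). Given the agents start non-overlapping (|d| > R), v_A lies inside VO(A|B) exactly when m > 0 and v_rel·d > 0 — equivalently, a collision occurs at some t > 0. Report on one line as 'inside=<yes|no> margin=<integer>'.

d = (-24, -6),  |d|² = 612;  R = 6+5 = 11,  c = 612−11² = 491
v_rel = (-10, -3),  |v_rel|² = 109;  v_rel·d = (-10)·(-24) + (-3)·(-6) = 258
109·t² − 516·t + 491 = 0  ⇒  m = 258² − 109·491 = 13045
m = 13045 > 0,  v_rel·d = 258 > 0  ⇒  inside

inside=yes margin=13045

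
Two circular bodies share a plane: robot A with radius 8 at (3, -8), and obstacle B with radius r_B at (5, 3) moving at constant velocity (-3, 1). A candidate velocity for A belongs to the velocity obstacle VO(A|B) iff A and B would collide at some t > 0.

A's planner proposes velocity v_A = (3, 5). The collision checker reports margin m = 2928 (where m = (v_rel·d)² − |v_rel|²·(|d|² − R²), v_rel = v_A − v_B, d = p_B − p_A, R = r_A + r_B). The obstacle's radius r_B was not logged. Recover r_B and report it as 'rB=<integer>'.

m = 2928
d = (2, 11);  v_rel = (6, 4),  |v_rel|² = 52
v_rel×d = (6)·(11) − (4)·(2) = 58
since m = R²·52 − 58²:  R² = (3364 + 2928) / 52 = 121
R = √121 = 11  ⇒  r_B = 11 − 8 = 3

rB=3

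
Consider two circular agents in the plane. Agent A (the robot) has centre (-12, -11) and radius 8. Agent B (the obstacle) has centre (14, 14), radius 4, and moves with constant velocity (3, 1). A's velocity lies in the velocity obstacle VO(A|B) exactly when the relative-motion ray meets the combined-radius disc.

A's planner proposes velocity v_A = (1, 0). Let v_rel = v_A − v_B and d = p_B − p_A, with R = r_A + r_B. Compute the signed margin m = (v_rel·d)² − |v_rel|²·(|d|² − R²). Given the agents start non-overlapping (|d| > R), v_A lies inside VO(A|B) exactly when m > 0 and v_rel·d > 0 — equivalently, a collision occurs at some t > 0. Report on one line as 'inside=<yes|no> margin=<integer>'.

d = (26, 25),  |d|² = 1301;  R = 8+4 = 12,  c = 1301−12² = 1157
v_rel = (-2, -1),  |v_rel|² = 5;  v_rel·d = (-2)·(26) + (-1)·(25) = -77
5·t² + 154·t + 1157 = 0  ⇒  m = (-77)² − 5·1157 = 144
m = 144 > 0,  v_rel·d = -77 < 0  ⇒  outside

inside=no margin=144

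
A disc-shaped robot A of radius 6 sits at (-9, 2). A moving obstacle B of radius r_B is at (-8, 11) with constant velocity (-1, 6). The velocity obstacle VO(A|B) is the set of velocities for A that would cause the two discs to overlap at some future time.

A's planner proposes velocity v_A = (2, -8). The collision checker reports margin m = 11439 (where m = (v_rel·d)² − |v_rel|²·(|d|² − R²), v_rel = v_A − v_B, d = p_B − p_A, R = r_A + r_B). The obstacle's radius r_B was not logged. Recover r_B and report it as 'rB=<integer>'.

m = 11439
d = (1, 9);  v_rel = (3, -14),  |v_rel|² = 205
v_rel×d = (3)·(9) − (-14)·(1) = 41
since m = R²·205 − 41²:  R² = (1681 + 11439) / 205 = 64
R = √64 = 8  ⇒  r_B = 8 − 6 = 2

rB=2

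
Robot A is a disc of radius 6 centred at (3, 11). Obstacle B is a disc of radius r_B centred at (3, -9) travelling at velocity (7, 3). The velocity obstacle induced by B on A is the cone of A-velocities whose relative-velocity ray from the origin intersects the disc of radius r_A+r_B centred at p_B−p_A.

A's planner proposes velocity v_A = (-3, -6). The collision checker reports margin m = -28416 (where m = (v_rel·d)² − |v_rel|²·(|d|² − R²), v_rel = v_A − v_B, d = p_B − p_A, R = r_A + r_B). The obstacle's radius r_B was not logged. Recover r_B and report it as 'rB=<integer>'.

m = -28416
d = (0, -20);  v_rel = (-10, -9),  |v_rel|² = 181
v_rel×d = (-10)·(-20) − (-9)·(0) = 200
since m = R²·181 − 200²:  R² = (40000 + -28416) / 181 = 64
R = √64 = 8  ⇒  r_B = 8 − 6 = 2

rB=2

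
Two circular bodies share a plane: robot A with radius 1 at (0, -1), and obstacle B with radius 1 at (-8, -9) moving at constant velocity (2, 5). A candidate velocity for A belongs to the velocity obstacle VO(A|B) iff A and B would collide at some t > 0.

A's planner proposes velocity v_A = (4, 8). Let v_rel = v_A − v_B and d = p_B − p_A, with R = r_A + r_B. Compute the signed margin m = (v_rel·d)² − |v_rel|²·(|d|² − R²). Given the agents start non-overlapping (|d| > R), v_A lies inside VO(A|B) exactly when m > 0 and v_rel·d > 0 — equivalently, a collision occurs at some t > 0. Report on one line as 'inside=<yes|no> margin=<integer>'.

d = (-8, -8),  |d|² = 128;  R = 1+1 = 2,  c = 128−2² = 124
v_rel = (2, 3),  |v_rel|² = 13;  v_rel·d = (2)·(-8) + (3)·(-8) = -40
13·t² + 80·t + 124 = 0  ⇒  m = (-40)² − 13·124 = -12
m = -12 < 0,  v_rel·d = -40 < 0  ⇒  outside

inside=no margin=-12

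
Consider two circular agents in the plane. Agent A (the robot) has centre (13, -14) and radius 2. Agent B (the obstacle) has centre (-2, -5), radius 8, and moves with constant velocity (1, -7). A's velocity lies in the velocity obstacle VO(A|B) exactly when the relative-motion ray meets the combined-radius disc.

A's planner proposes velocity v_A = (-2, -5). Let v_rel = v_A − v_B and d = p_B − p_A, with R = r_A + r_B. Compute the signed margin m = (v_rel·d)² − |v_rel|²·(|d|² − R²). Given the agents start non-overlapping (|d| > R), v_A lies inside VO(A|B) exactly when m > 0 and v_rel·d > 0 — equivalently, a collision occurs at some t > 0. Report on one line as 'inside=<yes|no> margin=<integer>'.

d = (-15, 9),  |d|² = 306;  R = 2+8 = 10,  c = 306−10² = 206
v_rel = (-3, 2),  |v_rel|² = 13;  v_rel·d = (-3)·(-15) + (2)·(9) = 63
13·t² − 126·t + 206 = 0  ⇒  m = 63² − 13·206 = 1291
m = 1291 > 0,  v_rel·d = 63 > 0  ⇒  inside

inside=yes margin=1291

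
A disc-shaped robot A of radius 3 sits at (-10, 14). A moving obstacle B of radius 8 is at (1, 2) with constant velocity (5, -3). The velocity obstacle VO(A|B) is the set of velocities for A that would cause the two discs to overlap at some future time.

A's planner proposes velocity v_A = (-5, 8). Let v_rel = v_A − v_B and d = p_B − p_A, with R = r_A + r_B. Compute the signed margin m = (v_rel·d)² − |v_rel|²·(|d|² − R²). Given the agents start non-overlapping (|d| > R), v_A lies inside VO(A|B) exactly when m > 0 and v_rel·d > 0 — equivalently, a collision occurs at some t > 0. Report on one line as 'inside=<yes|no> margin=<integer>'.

d = (11, -12),  |d|² = 265;  R = 3+8 = 11,  c = 265−11² = 144
v_rel = (-10, 11),  |v_rel|² = 221;  v_rel·d = (-10)·(11) + (11)·(-12) = -242
221·t² + 484·t + 144 = 0  ⇒  m = (-242)² − 221·144 = 26740
m = 26740 > 0,  v_rel·d = -242 < 0  ⇒  outside

inside=no margin=26740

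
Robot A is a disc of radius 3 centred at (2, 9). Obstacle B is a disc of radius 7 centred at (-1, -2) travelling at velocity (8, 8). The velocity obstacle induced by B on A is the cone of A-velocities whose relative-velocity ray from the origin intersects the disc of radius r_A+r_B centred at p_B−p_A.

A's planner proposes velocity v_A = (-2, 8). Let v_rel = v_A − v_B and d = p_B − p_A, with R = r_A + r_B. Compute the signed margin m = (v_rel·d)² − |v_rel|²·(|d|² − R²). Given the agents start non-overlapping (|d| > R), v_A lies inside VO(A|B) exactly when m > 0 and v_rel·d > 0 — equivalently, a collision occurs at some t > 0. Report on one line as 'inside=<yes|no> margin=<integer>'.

d = (-3, -11),  |d|² = 130;  R = 3+7 = 10,  c = 130−10² = 30
v_rel = (-10, 0),  |v_rel|² = 100;  v_rel·d = (-10)·(-3) + (0)·(-11) = 30
100·t² − 60·t + 30 = 0  ⇒  m = 30² − 100·30 = -2100
m = -2100 < 0,  v_rel·d = 30 > 0  ⇒  outside

inside=no margin=-2100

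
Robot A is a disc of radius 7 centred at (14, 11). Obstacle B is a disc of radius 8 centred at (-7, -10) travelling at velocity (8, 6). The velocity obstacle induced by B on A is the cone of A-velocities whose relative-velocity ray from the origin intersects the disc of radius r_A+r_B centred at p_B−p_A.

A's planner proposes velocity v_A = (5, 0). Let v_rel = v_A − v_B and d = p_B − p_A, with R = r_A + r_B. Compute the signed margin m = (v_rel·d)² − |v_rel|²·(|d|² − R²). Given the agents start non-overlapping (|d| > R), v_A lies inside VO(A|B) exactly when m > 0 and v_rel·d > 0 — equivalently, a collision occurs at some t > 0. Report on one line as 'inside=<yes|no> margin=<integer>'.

d = (-21, -21),  |d|² = 882;  R = 7+8 = 15,  c = 882−15² = 657
v_rel = (-3, -6),  |v_rel|² = 45;  v_rel·d = (-3)·(-21) + (-6)·(-21) = 189
45·t² − 378·t + 657 = 0  ⇒  m = 189² − 45·657 = 6156
m = 6156 > 0,  v_rel·d = 189 > 0  ⇒  inside

inside=yes margin=6156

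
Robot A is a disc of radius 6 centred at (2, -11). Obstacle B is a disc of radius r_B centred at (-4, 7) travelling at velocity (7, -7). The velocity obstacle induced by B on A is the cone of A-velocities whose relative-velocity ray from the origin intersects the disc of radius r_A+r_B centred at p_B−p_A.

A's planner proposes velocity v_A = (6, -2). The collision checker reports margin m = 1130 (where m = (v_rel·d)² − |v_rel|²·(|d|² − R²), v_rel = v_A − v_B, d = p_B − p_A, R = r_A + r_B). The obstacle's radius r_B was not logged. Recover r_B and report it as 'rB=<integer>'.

m = 1130
d = (-6, 18);  v_rel = (-1, 5),  |v_rel|² = 26
v_rel×d = (-1)·(18) − (5)·(-6) = 12
since m = R²·26 − 12²:  R² = (144 + 1130) / 26 = 49
R = √49 = 7  ⇒  r_B = 7 − 6 = 1

rB=1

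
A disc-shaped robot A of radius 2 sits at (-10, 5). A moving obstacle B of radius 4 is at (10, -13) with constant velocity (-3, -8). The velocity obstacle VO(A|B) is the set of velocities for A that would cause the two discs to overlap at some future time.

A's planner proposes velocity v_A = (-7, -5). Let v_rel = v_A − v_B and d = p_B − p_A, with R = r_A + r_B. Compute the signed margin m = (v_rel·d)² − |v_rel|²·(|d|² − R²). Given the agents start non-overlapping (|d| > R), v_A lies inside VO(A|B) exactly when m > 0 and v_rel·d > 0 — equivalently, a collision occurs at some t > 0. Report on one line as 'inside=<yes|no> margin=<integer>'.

d = (20, -18),  |d|² = 724;  R = 2+4 = 6,  c = 724−6² = 688
v_rel = (-4, 3),  |v_rel|² = 25;  v_rel·d = (-4)·(20) + (3)·(-18) = -134
25·t² + 268·t + 688 = 0  ⇒  m = (-134)² − 25·688 = 756
m = 756 > 0,  v_rel·d = -134 < 0  ⇒  outside

inside=no margin=756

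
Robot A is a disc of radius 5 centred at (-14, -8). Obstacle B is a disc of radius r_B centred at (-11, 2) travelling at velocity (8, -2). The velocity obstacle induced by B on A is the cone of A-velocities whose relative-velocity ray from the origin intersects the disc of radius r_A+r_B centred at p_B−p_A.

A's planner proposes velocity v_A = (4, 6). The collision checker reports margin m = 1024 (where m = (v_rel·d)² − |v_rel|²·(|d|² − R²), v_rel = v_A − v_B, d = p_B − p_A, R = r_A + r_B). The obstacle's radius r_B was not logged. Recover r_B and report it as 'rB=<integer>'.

m = 1024
d = (3, 10);  v_rel = (-4, 8),  |v_rel|² = 80
v_rel×d = (-4)·(10) − (8)·(3) = -64
since m = R²·80 − (-64)²:  R² = (4096 + 1024) / 80 = 64
R = √64 = 8  ⇒  r_B = 8 − 5 = 3

rB=3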